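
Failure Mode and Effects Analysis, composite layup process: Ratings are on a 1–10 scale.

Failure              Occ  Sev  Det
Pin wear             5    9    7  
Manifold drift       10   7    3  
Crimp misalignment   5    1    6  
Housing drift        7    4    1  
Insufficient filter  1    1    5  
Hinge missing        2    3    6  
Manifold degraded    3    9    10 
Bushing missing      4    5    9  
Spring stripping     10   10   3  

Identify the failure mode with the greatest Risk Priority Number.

Pin wear

RPN = Severity × Occurrence × Detection:
  Pin wear: 9 × 5 × 7 = 315
  Manifold drift: 7 × 10 × 3 = 210
  Crimp misalignment: 1 × 5 × 6 = 30
  Housing drift: 4 × 7 × 1 = 28
  Insufficient filter: 1 × 1 × 5 = 5
  Hinge missing: 3 × 2 × 6 = 36
  Manifold degraded: 9 × 3 × 10 = 270
  Bushing missing: 5 × 4 × 9 = 180
  Spring stripping: 10 × 10 × 3 = 300
Highest RPN is 315 → Pin wear.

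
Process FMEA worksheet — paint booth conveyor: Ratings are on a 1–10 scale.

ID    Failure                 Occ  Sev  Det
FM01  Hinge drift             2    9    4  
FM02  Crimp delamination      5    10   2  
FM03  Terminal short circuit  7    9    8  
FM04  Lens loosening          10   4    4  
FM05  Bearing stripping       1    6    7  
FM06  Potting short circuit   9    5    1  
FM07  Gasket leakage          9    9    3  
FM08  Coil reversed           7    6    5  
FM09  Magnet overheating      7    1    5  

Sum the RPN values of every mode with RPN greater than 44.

1334

RPN = Severity × Occurrence × Detection:
  FM01: 9 × 2 × 4 = 72
  FM02: 10 × 5 × 2 = 100
  FM03: 9 × 7 × 8 = 504
  FM04: 4 × 10 × 4 = 160
  FM05: 6 × 1 × 7 = 42
  FM06: 5 × 9 × 1 = 45
  FM07: 9 × 9 × 3 = 243
  FM08: 6 × 7 × 5 = 210
  FM09: 1 × 7 × 5 = 35
RPN > 44: FM01 (72), FM02 (100), FM03 (504), FM04 (160), FM06 (45), FM07 (243), FM08 (210).
Sum: 72 + 100 + 504 + 160 + 45 + 243 + 210 = 1334.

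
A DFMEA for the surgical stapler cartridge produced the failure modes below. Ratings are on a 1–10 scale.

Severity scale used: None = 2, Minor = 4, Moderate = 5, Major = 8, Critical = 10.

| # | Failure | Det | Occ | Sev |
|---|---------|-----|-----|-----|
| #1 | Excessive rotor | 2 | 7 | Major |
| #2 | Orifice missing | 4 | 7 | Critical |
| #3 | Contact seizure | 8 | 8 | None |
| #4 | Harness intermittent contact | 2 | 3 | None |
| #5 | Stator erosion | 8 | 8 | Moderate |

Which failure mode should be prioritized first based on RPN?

RPN = Severity × Occurrence × Detection:
  #1: 8 × 7 × 2 = 112
  #2: 10 × 7 × 4 = 280
  #3: 2 × 8 × 8 = 128
  #4: 2 × 3 × 2 = 12
  #5: 5 × 8 × 8 = 320
Highest RPN is 320 → #5.

#5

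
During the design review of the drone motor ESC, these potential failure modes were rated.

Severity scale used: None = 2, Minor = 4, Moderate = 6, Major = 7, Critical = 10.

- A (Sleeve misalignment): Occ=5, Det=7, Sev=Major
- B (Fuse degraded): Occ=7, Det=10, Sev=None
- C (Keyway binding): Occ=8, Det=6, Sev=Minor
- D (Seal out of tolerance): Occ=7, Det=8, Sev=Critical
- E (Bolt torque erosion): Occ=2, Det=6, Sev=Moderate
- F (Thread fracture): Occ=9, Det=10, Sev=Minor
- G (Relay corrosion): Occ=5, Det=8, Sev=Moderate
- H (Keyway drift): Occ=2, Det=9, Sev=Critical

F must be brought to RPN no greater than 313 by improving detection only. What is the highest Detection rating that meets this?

F: S=4, O=9, D=10 → current RPN = 360.
Fixed product = 36. Need 36 × D ≤ 313, so D ≤ 313/36 = 8.69.
Maximum integer Detection rating = 8 (gives RPN 288; D=9 would give 324 > 313).

8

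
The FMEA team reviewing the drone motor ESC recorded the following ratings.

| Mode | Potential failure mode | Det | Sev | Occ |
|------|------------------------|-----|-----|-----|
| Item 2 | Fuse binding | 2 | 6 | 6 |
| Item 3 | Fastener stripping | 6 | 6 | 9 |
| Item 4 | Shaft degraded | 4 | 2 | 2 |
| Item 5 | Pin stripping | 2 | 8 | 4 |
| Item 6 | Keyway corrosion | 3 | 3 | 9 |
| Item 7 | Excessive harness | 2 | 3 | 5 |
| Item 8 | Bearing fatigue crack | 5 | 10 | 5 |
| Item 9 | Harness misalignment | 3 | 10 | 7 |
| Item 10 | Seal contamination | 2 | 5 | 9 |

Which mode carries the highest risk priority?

Item 3

RPN = Severity × Occurrence × Detection:
  Item 2: 6 × 6 × 2 = 72
  Item 3: 6 × 9 × 6 = 324
  Item 4: 2 × 2 × 4 = 16
  Item 5: 8 × 4 × 2 = 64
  Item 6: 3 × 9 × 3 = 81
  Item 7: 3 × 5 × 2 = 30
  Item 8: 10 × 5 × 5 = 250
  Item 9: 10 × 7 × 3 = 210
  Item 10: 5 × 9 × 2 = 90
Highest RPN is 324 → Item 3.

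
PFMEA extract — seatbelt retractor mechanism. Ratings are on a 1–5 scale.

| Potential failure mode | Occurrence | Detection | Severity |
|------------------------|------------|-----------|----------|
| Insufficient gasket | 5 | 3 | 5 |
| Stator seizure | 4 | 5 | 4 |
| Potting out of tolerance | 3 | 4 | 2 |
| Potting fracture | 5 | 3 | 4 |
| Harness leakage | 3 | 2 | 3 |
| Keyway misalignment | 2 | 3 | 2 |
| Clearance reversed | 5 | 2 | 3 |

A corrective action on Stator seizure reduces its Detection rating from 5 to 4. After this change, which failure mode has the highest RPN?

RPN = Severity × Occurrence × Detection:
  Insufficient gasket: 5 × 5 × 3 = 75
  Stator seizure: 4 × 4 × 5 = 80
  Potting out of tolerance: 2 × 3 × 4 = 24
  Potting fracture: 4 × 5 × 3 = 60
  Harness leakage: 3 × 3 × 2 = 18
  Keyway misalignment: 2 × 2 × 3 = 12
  Clearance reversed: 3 × 5 × 2 = 30
After action: Stator seizure → 4 × 4 × 4 = 64.
Revised RPNs: Insufficient gasket=75, Stator seizure=64, Potting fracture=60, Clearance reversed=30, Potting out of tolerance=24, Harness leakage=18, Keyway misalignment=12.
Highest is now Insufficient gasket (75).

Insufficient gasket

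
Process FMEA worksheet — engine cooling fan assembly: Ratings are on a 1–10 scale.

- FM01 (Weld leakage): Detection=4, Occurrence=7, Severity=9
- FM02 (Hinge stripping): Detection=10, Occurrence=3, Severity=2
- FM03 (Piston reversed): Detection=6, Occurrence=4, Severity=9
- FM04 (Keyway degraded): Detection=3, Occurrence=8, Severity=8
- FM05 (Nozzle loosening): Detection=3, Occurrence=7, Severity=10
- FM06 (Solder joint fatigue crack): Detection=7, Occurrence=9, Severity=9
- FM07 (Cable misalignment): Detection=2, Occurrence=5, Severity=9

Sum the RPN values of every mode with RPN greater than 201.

RPN = Severity × Occurrence × Detection:
  FM01: 9 × 7 × 4 = 252
  FM02: 2 × 3 × 10 = 60
  FM03: 9 × 4 × 6 = 216
  FM04: 8 × 8 × 3 = 192
  FM05: 10 × 7 × 3 = 210
  FM06: 9 × 9 × 7 = 567
  FM07: 9 × 5 × 2 = 90
RPN > 201: FM01 (252), FM03 (216), FM05 (210), FM06 (567).
Sum: 252 + 216 + 210 + 567 = 1245.

1245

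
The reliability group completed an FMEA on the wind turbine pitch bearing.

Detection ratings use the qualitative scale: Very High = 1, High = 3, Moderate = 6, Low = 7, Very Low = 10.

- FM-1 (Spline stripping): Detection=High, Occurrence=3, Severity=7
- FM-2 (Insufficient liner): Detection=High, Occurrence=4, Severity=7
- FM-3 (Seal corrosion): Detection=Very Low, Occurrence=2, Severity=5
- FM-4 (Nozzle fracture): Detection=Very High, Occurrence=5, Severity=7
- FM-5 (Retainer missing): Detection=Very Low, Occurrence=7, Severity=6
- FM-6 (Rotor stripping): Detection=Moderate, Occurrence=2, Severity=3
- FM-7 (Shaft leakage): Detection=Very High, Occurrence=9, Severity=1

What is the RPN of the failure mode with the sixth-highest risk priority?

35

RPN = Severity × Occurrence × Detection:
  FM-1: 7 × 3 × 3 = 63
  FM-2: 7 × 4 × 3 = 84
  FM-3: 5 × 2 × 10 = 100
  FM-4: 7 × 5 × 1 = 35
  FM-5: 6 × 7 × 10 = 420
  FM-6: 3 × 2 × 6 = 36
  FM-7: 1 × 9 × 1 = 9
Sorted descending: 420, 100, 84, 63, 36, 35, 9.
The sixth-highest RPN is 35 (FM-4).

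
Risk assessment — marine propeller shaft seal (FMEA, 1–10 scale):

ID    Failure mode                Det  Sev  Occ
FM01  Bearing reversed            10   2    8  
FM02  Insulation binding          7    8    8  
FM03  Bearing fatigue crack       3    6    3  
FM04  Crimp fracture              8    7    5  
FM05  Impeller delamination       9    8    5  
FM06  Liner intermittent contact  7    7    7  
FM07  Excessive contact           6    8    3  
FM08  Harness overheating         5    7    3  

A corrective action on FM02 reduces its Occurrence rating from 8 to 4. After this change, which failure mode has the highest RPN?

RPN = Severity × Occurrence × Detection:
  FM01: 2 × 8 × 10 = 160
  FM02: 8 × 8 × 7 = 448
  FM03: 6 × 3 × 3 = 54
  FM04: 7 × 5 × 8 = 280
  FM05: 8 × 5 × 9 = 360
  FM06: 7 × 7 × 7 = 343
  FM07: 8 × 3 × 6 = 144
  FM08: 7 × 3 × 5 = 105
After action: FM02 → 8 × 4 × 7 = 224.
Revised RPNs: FM05=360, FM06=343, FM04=280, FM02=224, FM01=160, FM07=144, FM08=105, FM03=54.
Highest is now FM05 (360).

FM05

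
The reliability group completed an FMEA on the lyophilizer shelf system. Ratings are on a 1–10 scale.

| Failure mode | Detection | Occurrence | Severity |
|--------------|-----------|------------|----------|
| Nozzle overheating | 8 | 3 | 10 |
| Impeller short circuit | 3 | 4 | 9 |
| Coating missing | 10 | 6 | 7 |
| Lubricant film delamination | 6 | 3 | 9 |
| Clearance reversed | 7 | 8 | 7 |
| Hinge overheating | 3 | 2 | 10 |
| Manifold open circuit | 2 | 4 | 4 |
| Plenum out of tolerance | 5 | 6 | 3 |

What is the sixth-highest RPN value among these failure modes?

RPN = Severity × Occurrence × Detection:
  Nozzle overheating: 10 × 3 × 8 = 240
  Impeller short circuit: 9 × 4 × 3 = 108
  Coating missing: 7 × 6 × 10 = 420
  Lubricant film delamination: 9 × 3 × 6 = 162
  Clearance reversed: 7 × 8 × 7 = 392
  Hinge overheating: 10 × 2 × 3 = 60
  Manifold open circuit: 4 × 4 × 2 = 32
  Plenum out of tolerance: 3 × 6 × 5 = 90
Sorted descending: 420, 392, 240, 162, 108, 90, 60, 32.
The sixth-highest RPN is 90 (Plenum out of tolerance).

90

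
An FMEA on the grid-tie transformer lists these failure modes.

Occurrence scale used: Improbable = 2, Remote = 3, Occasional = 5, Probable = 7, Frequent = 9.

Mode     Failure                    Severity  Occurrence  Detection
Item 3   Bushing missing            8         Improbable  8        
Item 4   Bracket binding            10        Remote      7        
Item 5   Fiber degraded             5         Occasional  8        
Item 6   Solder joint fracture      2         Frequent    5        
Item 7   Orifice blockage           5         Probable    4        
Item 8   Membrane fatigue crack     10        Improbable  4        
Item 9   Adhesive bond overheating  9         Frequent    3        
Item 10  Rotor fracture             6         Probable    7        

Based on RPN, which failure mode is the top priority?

RPN = Severity × Occurrence × Detection:
  Item 3: 8 × 2 × 8 = 128
  Item 4: 10 × 3 × 7 = 210
  Item 5: 5 × 5 × 8 = 200
  Item 6: 2 × 9 × 5 = 90
  Item 7: 5 × 7 × 4 = 140
  Item 8: 10 × 2 × 4 = 80
  Item 9: 9 × 9 × 3 = 243
  Item 10: 6 × 7 × 7 = 294
Highest RPN is 294 → Item 10.

Item 10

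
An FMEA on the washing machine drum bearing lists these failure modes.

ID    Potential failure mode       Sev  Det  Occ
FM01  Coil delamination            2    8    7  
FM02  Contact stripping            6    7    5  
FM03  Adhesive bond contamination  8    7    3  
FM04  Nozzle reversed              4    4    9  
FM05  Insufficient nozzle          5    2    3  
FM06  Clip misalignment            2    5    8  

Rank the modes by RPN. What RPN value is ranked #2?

168

RPN = Severity × Occurrence × Detection:
  FM01: 2 × 7 × 8 = 112
  FM02: 6 × 5 × 7 = 210
  FM03: 8 × 3 × 7 = 168
  FM04: 4 × 9 × 4 = 144
  FM05: 5 × 3 × 2 = 30
  FM06: 2 × 8 × 5 = 80
Sorted descending: 210, 168, 144, 112, 80, 30.
The second-highest RPN is 168 (FM03).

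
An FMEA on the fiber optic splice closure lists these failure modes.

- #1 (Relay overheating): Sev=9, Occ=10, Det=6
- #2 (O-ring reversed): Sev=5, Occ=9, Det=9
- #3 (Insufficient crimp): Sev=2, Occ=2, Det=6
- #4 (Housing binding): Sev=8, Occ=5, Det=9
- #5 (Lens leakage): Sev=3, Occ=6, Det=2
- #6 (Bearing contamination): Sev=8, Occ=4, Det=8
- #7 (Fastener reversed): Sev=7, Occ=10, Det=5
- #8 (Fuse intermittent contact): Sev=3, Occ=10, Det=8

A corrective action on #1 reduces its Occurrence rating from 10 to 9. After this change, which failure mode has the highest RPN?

#1

RPN = Severity × Occurrence × Detection:
  #1: 9 × 10 × 6 = 540
  #2: 5 × 9 × 9 = 405
  #3: 2 × 2 × 6 = 24
  #4: 8 × 5 × 9 = 360
  #5: 3 × 6 × 2 = 36
  #6: 8 × 4 × 8 = 256
  #7: 7 × 10 × 5 = 350
  #8: 3 × 10 × 8 = 240
After action: #1 → 9 × 9 × 6 = 486.
Revised RPNs: #1=486, #2=405, #4=360, #7=350, #6=256, #8=240, #5=36, #3=24.
Highest is now #1 (486).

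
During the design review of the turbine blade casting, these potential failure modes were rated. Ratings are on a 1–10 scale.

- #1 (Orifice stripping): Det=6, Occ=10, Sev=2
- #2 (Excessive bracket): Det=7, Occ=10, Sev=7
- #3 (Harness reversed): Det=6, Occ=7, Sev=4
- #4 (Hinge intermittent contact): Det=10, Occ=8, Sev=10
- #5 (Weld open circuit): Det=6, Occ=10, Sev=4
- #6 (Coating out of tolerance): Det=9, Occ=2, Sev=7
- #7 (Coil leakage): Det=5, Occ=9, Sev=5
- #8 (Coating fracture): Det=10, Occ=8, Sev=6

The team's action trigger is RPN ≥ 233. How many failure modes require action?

4

RPN = Severity × Occurrence × Detection:
  #1: 2 × 10 × 6 = 120
  #2: 7 × 10 × 7 = 490
  #3: 4 × 7 × 6 = 168
  #4: 10 × 8 × 10 = 800
  #5: 4 × 10 × 6 = 240
  #6: 7 × 2 × 9 = 126
  #7: 5 × 9 × 5 = 225
  #8: 6 × 8 × 10 = 480
Modes with RPN ≥ 233: #2 (490), #4 (800), #5 (240), #8 (480) → 4.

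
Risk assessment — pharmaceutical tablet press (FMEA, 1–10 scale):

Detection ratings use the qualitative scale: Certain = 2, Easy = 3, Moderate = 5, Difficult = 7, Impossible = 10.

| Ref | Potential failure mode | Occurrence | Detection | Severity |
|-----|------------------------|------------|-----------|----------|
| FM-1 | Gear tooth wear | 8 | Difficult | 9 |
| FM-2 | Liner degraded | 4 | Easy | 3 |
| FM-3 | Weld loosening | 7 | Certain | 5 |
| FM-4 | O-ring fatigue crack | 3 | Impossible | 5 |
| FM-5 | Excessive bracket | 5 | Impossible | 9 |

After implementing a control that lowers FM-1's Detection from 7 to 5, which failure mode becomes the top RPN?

FM-5

RPN = Severity × Occurrence × Detection:
  FM-1: 9 × 8 × 7 = 504
  FM-2: 3 × 4 × 3 = 36
  FM-3: 5 × 7 × 2 = 70
  FM-4: 5 × 3 × 10 = 150
  FM-5: 9 × 5 × 10 = 450
After action: FM-1 → 9 × 8 × 5 = 360.
Revised RPNs: FM-5=450, FM-1=360, FM-4=150, FM-3=70, FM-2=36.
Highest is now FM-5 (450).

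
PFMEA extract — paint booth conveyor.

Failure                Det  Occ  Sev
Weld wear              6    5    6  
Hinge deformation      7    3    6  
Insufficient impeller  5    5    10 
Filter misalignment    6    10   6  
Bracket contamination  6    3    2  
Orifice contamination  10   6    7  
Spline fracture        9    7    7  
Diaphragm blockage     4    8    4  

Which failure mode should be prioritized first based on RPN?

RPN = Severity × Occurrence × Detection:
  Weld wear: 6 × 5 × 6 = 180
  Hinge deformation: 6 × 3 × 7 = 126
  Insufficient impeller: 10 × 5 × 5 = 250
  Filter misalignment: 6 × 10 × 6 = 360
  Bracket contamination: 2 × 3 × 6 = 36
  Orifice contamination: 7 × 6 × 10 = 420
  Spline fracture: 7 × 7 × 9 = 441
  Diaphragm blockage: 4 × 8 × 4 = 128
Highest RPN is 441 → Spline fracture.

Spline fracture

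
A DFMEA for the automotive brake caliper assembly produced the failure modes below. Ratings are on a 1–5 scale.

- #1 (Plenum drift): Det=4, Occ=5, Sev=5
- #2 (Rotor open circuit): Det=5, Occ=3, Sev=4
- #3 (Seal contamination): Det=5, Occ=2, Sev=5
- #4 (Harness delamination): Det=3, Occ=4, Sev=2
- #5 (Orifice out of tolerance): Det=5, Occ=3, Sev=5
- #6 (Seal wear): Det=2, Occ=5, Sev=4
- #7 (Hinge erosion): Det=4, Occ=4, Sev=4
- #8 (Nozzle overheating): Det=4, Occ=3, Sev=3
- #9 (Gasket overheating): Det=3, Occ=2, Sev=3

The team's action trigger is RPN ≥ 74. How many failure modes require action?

2

RPN = Severity × Occurrence × Detection:
  #1: 5 × 5 × 4 = 100
  #2: 4 × 3 × 5 = 60
  #3: 5 × 2 × 5 = 50
  #4: 2 × 4 × 3 = 24
  #5: 5 × 3 × 5 = 75
  #6: 4 × 5 × 2 = 40
  #7: 4 × 4 × 4 = 64
  #8: 3 × 3 × 4 = 36
  #9: 3 × 2 × 3 = 18
Modes with RPN ≥ 74: #1 (100), #5 (75) → 2.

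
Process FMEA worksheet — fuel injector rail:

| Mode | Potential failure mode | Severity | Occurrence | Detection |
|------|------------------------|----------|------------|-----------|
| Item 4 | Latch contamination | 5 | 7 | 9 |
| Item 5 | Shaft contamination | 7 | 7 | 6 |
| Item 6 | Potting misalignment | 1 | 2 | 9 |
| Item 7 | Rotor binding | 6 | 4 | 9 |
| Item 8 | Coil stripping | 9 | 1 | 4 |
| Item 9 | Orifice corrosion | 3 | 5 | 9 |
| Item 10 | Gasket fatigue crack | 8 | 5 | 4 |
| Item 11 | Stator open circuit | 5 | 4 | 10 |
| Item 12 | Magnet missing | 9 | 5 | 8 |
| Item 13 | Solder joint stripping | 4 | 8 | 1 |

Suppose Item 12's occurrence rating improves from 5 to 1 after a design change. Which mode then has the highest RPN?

RPN = Severity × Occurrence × Detection:
  Item 4: 5 × 7 × 9 = 315
  Item 5: 7 × 7 × 6 = 294
  Item 6: 1 × 2 × 9 = 18
  Item 7: 6 × 4 × 9 = 216
  Item 8: 9 × 1 × 4 = 36
  Item 9: 3 × 5 × 9 = 135
  Item 10: 8 × 5 × 4 = 160
  Item 11: 5 × 4 × 10 = 200
  Item 12: 9 × 5 × 8 = 360
  Item 13: 4 × 8 × 1 = 32
After action: Item 12 → 9 × 1 × 8 = 72.
Revised RPNs: Item 4=315, Item 5=294, Item 7=216, Item 11=200, Item 10=160, Item 9=135, Item 12=72, Item 8=36, Item 13=32, Item 6=18.
Highest is now Item 4 (315).

Item 4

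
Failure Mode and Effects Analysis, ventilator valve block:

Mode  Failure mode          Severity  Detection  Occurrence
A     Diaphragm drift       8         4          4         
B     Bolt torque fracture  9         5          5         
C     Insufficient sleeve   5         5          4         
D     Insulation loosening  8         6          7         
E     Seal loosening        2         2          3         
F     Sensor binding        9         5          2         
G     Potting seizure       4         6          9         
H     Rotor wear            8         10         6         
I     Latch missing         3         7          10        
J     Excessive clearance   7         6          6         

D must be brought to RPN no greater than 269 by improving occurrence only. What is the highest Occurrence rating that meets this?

D: S=8, O=7, D=6 → current RPN = 336.
Fixed product = 48. Need 48 × O ≤ 269, so O ≤ 269/48 = 5.60.
Maximum integer Occurrence rating = 5 (gives RPN 240; O=6 would give 288 > 269).

5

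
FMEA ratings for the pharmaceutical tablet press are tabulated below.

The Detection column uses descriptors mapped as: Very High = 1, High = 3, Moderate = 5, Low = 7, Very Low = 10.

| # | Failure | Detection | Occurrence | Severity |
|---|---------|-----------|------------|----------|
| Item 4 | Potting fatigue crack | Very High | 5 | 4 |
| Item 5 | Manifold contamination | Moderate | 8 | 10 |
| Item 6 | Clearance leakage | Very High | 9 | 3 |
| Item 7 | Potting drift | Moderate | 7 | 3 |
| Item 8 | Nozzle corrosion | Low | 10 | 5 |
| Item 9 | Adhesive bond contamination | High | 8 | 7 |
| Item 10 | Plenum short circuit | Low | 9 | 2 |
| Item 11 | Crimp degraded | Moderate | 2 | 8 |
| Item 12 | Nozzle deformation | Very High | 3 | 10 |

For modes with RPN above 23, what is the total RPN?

1286

RPN = Severity × Occurrence × Detection:
  Item 4: 4 × 5 × 1 = 20
  Item 5: 10 × 8 × 5 = 400
  Item 6: 3 × 9 × 1 = 27
  Item 7: 3 × 7 × 5 = 105
  Item 8: 5 × 10 × 7 = 350
  Item 9: 7 × 8 × 3 = 168
  Item 10: 2 × 9 × 7 = 126
  Item 11: 8 × 2 × 5 = 80
  Item 12: 10 × 3 × 1 = 30
RPN > 23: Item 5 (400), Item 6 (27), Item 7 (105), Item 8 (350), Item 9 (168), Item 10 (126), Item 11 (80), Item 12 (30).
Sum: 400 + 27 + 105 + 350 + 168 + 126 + 80 + 30 = 1286.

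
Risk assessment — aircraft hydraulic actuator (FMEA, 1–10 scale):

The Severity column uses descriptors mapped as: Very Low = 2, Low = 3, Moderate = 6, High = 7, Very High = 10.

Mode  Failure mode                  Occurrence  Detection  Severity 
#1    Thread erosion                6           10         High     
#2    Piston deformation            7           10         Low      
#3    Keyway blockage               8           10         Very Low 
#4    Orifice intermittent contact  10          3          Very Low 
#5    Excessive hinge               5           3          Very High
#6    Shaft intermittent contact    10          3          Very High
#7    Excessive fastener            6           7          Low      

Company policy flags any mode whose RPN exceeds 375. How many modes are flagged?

RPN = Severity × Occurrence × Detection:
  #1: 7 × 6 × 10 = 420
  #2: 3 × 7 × 10 = 210
  #3: 2 × 8 × 10 = 160
  #4: 2 × 10 × 3 = 60
  #5: 10 × 5 × 3 = 150
  #6: 10 × 10 × 3 = 300
  #7: 3 × 6 × 7 = 126
Modes with RPN > 375: #1 (420) → 1.

1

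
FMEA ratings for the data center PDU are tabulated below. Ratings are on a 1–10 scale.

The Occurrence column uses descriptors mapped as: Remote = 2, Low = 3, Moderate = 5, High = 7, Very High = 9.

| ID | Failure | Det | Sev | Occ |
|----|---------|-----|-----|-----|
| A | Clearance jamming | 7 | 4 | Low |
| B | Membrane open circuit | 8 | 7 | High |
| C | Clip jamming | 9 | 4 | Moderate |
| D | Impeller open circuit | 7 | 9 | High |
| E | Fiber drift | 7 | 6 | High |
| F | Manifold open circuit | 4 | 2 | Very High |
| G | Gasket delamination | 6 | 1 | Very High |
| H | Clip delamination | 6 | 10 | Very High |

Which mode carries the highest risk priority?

RPN = Severity × Occurrence × Detection:
  A: 4 × 3 × 7 = 84
  B: 7 × 7 × 8 = 392
  C: 4 × 5 × 9 = 180
  D: 9 × 7 × 7 = 441
  E: 6 × 7 × 7 = 294
  F: 2 × 9 × 4 = 72
  G: 1 × 9 × 6 = 54
  H: 10 × 9 × 6 = 540
Highest RPN is 540 → H.

H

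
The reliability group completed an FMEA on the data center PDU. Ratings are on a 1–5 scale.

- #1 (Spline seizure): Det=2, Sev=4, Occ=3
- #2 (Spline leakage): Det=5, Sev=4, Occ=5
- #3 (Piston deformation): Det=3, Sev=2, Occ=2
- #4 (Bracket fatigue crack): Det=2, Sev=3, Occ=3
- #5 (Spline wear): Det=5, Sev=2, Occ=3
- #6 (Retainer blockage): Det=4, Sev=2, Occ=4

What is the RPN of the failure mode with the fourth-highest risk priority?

24

RPN = Severity × Occurrence × Detection:
  #1: 4 × 3 × 2 = 24
  #2: 4 × 5 × 5 = 100
  #3: 2 × 2 × 3 = 12
  #4: 3 × 3 × 2 = 18
  #5: 2 × 3 × 5 = 30
  #6: 2 × 4 × 4 = 32
Sorted descending: 100, 32, 30, 24, 18, 12.
The fourth-highest RPN is 24 (#1).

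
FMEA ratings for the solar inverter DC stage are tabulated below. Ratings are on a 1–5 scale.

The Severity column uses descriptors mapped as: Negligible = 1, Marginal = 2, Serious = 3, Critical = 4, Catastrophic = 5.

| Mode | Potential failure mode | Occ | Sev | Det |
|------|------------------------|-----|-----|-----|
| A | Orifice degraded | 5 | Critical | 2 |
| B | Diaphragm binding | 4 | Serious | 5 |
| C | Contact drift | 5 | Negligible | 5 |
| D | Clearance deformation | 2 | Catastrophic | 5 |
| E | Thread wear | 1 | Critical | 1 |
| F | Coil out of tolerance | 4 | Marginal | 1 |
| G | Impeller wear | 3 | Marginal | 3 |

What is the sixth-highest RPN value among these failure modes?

RPN = Severity × Occurrence × Detection:
  A: 4 × 5 × 2 = 40
  B: 3 × 4 × 5 = 60
  C: 1 × 5 × 5 = 25
  D: 5 × 2 × 5 = 50
  E: 4 × 1 × 1 = 4
  F: 2 × 4 × 1 = 8
  G: 2 × 3 × 3 = 18
Sorted descending: 60, 50, 40, 25, 18, 8, 4.
The sixth-highest RPN is 8 (F).

8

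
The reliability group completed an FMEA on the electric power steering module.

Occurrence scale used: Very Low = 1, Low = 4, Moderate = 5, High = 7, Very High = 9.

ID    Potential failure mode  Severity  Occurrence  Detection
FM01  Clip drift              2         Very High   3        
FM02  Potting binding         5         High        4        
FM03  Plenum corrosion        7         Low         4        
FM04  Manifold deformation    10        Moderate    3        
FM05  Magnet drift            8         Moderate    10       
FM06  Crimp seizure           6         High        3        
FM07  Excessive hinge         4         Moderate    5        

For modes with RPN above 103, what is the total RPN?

928

RPN = Severity × Occurrence × Detection:
  FM01: 2 × 9 × 3 = 54
  FM02: 5 × 7 × 4 = 140
  FM03: 7 × 4 × 4 = 112
  FM04: 10 × 5 × 3 = 150
  FM05: 8 × 5 × 10 = 400
  FM06: 6 × 7 × 3 = 126
  FM07: 4 × 5 × 5 = 100
RPN > 103: FM02 (140), FM03 (112), FM04 (150), FM05 (400), FM06 (126).
Sum: 140 + 112 + 150 + 400 + 126 = 928.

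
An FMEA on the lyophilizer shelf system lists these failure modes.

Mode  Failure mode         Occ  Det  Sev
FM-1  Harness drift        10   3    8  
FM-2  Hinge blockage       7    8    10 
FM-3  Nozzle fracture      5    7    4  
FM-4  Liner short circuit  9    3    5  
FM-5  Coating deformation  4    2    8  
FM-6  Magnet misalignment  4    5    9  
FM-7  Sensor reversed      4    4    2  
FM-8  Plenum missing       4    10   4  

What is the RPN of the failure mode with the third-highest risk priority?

RPN = Severity × Occurrence × Detection:
  FM-1: 8 × 10 × 3 = 240
  FM-2: 10 × 7 × 8 = 560
  FM-3: 4 × 5 × 7 = 140
  FM-4: 5 × 9 × 3 = 135
  FM-5: 8 × 4 × 2 = 64
  FM-6: 9 × 4 × 5 = 180
  FM-7: 2 × 4 × 4 = 32
  FM-8: 4 × 4 × 10 = 160
Sorted descending: 560, 240, 180, 160, 140, 135, 64, 32.
The third-highest RPN is 180 (FM-6).

180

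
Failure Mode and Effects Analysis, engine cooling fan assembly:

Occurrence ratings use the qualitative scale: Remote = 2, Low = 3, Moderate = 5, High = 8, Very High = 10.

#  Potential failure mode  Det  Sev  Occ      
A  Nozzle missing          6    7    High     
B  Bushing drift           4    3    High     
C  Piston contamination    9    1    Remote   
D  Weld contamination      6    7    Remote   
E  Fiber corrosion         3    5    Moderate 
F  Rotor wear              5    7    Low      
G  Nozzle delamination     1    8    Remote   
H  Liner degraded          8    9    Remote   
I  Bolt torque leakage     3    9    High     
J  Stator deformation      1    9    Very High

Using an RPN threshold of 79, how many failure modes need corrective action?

7

RPN = Severity × Occurrence × Detection:
  A: 7 × 8 × 6 = 336
  B: 3 × 8 × 4 = 96
  C: 1 × 2 × 9 = 18
  D: 7 × 2 × 6 = 84
  E: 5 × 5 × 3 = 75
  F: 7 × 3 × 5 = 105
  G: 8 × 2 × 1 = 16
  H: 9 × 2 × 8 = 144
  I: 9 × 8 × 3 = 216
  J: 9 × 10 × 1 = 90
Modes with RPN ≥ 79: A (336), B (96), D (84), F (105), H (144), I (216), J (90) → 7.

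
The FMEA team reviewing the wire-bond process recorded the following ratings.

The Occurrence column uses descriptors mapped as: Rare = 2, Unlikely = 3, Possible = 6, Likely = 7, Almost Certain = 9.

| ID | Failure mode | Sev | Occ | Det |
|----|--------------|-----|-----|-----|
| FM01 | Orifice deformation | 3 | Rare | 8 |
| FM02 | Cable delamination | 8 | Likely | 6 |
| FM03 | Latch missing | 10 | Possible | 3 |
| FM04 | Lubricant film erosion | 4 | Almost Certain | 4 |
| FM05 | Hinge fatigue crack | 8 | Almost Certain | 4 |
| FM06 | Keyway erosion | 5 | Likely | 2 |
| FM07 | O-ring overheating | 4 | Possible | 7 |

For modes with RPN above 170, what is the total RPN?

RPN = Severity × Occurrence × Detection:
  FM01: 3 × 2 × 8 = 48
  FM02: 8 × 7 × 6 = 336
  FM03: 10 × 6 × 3 = 180
  FM04: 4 × 9 × 4 = 144
  FM05: 8 × 9 × 4 = 288
  FM06: 5 × 7 × 2 = 70
  FM07: 4 × 6 × 7 = 168
RPN > 170: FM02 (336), FM03 (180), FM05 (288).
Sum: 336 + 180 + 288 = 804.

804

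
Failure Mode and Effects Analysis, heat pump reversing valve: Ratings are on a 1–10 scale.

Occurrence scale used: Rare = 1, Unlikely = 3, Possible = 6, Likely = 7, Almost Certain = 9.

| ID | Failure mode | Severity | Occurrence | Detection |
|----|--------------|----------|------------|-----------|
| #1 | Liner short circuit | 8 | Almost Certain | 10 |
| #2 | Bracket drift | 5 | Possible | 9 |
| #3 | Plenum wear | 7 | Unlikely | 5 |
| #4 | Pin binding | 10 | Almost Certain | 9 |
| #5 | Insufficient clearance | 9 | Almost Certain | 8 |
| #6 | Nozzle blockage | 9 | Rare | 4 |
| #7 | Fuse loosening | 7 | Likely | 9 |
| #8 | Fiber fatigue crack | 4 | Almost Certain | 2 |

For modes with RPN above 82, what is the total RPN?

RPN = Severity × Occurrence × Detection:
  #1: 8 × 9 × 10 = 720
  #2: 5 × 6 × 9 = 270
  #3: 7 × 3 × 5 = 105
  #4: 10 × 9 × 9 = 810
  #5: 9 × 9 × 8 = 648
  #6: 9 × 1 × 4 = 36
  #7: 7 × 7 × 9 = 441
  #8: 4 × 9 × 2 = 72
RPN > 82: #1 (720), #2 (270), #3 (105), #4 (810), #5 (648), #7 (441).
Sum: 720 + 270 + 105 + 810 + 648 + 441 = 2994.

2994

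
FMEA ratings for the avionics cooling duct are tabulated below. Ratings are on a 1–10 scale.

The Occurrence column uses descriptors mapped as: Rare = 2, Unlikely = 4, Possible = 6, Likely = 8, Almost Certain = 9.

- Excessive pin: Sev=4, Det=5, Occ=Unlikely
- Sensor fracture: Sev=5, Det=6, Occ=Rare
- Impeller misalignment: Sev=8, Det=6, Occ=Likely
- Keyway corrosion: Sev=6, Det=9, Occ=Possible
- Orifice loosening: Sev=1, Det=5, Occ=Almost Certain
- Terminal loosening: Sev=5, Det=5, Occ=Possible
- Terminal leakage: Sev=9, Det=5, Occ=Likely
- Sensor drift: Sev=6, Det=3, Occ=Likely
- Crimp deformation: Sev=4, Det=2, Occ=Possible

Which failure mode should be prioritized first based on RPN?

RPN = Severity × Occurrence × Detection:
  Excessive pin: 4 × 4 × 5 = 80
  Sensor fracture: 5 × 2 × 6 = 60
  Impeller misalignment: 8 × 8 × 6 = 384
  Keyway corrosion: 6 × 6 × 9 = 324
  Orifice loosening: 1 × 9 × 5 = 45
  Terminal loosening: 5 × 6 × 5 = 150
  Terminal leakage: 9 × 8 × 5 = 360
  Sensor drift: 6 × 8 × 3 = 144
  Crimp deformation: 4 × 6 × 2 = 48
Highest RPN is 384 → Impeller misalignment.

Impeller misalignment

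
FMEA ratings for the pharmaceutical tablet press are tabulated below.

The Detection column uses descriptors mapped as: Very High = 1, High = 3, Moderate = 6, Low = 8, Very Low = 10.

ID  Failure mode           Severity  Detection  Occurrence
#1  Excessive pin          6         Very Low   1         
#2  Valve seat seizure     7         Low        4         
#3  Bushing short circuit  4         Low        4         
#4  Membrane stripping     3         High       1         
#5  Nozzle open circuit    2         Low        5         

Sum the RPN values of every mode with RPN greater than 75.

RPN = Severity × Occurrence × Detection:
  #1: 6 × 1 × 10 = 60
  #2: 7 × 4 × 8 = 224
  #3: 4 × 4 × 8 = 128
  #4: 3 × 1 × 3 = 9
  #5: 2 × 5 × 8 = 80
RPN > 75: #2 (224), #3 (128), #5 (80).
Sum: 224 + 128 + 80 = 432.

432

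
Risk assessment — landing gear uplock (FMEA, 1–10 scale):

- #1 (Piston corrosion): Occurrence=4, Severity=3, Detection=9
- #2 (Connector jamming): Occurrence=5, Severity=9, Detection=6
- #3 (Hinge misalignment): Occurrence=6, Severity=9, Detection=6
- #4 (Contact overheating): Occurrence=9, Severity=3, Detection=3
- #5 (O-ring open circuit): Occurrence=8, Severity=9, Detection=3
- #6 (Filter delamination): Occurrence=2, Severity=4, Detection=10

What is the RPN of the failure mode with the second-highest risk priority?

270

RPN = Severity × Occurrence × Detection:
  #1: 3 × 4 × 9 = 108
  #2: 9 × 5 × 6 = 270
  #3: 9 × 6 × 6 = 324
  #4: 3 × 9 × 3 = 81
  #5: 9 × 8 × 3 = 216
  #6: 4 × 2 × 10 = 80
Sorted descending: 324, 270, 216, 108, 81, 80.
The second-highest RPN is 270 (#2).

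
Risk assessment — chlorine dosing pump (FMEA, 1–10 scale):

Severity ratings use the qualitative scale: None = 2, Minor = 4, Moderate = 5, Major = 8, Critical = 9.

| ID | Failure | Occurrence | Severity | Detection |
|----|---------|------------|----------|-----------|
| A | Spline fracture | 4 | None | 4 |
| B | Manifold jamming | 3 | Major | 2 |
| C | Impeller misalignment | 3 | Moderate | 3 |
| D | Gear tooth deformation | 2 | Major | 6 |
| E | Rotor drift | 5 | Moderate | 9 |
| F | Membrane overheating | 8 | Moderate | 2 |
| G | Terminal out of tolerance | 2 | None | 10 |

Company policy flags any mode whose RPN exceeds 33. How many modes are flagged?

6

RPN = Severity × Occurrence × Detection:
  A: 2 × 4 × 4 = 32
  B: 8 × 3 × 2 = 48
  C: 5 × 3 × 3 = 45
  D: 8 × 2 × 6 = 96
  E: 5 × 5 × 9 = 225
  F: 5 × 8 × 2 = 80
  G: 2 × 2 × 10 = 40
Modes with RPN > 33: B (48), C (45), D (96), E (225), F (80), G (40) → 6.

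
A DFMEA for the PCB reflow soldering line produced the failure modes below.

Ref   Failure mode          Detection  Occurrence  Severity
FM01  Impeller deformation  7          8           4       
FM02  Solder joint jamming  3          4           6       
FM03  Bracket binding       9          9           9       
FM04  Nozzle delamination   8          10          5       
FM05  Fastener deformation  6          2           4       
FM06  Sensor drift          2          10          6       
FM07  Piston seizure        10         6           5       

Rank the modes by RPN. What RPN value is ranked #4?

224

RPN = Severity × Occurrence × Detection:
  FM01: 4 × 8 × 7 = 224
  FM02: 6 × 4 × 3 = 72
  FM03: 9 × 9 × 9 = 729
  FM04: 5 × 10 × 8 = 400
  FM05: 4 × 2 × 6 = 48
  FM06: 6 × 10 × 2 = 120
  FM07: 5 × 6 × 10 = 300
Sorted descending: 729, 400, 300, 224, 120, 72, 48.
The fourth-highest RPN is 224 (FM01).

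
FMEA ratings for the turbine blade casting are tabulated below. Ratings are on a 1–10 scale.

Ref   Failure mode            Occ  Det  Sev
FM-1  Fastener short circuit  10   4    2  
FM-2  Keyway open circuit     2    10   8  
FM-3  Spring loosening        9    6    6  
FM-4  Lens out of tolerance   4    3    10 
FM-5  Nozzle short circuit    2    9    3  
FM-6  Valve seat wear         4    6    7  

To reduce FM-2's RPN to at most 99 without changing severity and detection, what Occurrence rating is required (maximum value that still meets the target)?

1

FM-2: S=8, O=2, D=10 → current RPN = 160.
Fixed product = 80. Need 80 × O ≤ 99, so O ≤ 99/80 = 1.24.
Maximum integer Occurrence rating = 1 (gives RPN 80; O=2 would give 160 > 99).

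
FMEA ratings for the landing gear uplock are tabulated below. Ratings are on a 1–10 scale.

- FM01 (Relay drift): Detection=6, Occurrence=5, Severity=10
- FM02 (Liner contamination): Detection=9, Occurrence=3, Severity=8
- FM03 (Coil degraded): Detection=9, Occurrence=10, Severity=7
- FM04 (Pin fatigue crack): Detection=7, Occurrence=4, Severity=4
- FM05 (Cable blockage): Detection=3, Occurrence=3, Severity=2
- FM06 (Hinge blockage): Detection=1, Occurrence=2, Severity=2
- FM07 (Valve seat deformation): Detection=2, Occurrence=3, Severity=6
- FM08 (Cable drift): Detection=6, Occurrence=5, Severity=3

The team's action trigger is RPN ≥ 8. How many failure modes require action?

7

RPN = Severity × Occurrence × Detection:
  FM01: 10 × 5 × 6 = 300
  FM02: 8 × 3 × 9 = 216
  FM03: 7 × 10 × 9 = 630
  FM04: 4 × 4 × 7 = 112
  FM05: 2 × 3 × 3 = 18
  FM06: 2 × 2 × 1 = 4
  FM07: 6 × 3 × 2 = 36
  FM08: 3 × 5 × 6 = 90
Modes with RPN ≥ 8: FM01 (300), FM02 (216), FM03 (630), FM04 (112), FM05 (18), FM07 (36), FM08 (90) → 7.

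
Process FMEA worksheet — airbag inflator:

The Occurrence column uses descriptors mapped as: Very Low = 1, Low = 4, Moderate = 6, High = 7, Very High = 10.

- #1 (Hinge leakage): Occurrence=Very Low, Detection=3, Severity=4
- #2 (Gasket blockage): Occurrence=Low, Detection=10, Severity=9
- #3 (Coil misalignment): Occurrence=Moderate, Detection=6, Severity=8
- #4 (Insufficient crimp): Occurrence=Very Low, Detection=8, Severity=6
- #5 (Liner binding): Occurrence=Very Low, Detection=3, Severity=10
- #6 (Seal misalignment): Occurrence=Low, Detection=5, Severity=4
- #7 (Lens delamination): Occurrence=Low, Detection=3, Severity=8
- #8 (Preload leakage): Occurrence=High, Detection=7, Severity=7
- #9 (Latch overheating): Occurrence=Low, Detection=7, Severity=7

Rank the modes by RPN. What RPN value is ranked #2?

343

RPN = Severity × Occurrence × Detection:
  #1: 4 × 1 × 3 = 12
  #2: 9 × 4 × 10 = 360
  #3: 8 × 6 × 6 = 288
  #4: 6 × 1 × 8 = 48
  #5: 10 × 1 × 3 = 30
  #6: 4 × 4 × 5 = 80
  #7: 8 × 4 × 3 = 96
  #8: 7 × 7 × 7 = 343
  #9: 7 × 4 × 7 = 196
Sorted descending: 360, 343, 288, 196, 96, 80, 48, 30, 12.
The second-highest RPN is 343 (#8).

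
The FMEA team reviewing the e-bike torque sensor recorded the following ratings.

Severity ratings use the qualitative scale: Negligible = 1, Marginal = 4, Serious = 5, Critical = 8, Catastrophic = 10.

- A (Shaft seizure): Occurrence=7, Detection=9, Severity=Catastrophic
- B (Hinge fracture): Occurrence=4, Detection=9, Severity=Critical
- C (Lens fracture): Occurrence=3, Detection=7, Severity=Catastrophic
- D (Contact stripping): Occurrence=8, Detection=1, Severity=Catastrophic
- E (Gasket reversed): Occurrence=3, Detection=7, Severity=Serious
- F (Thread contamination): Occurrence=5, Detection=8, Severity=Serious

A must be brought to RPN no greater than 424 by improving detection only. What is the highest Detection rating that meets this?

A: S=10, O=7, D=9 → current RPN = 630.
Fixed product = 70. Need 70 × D ≤ 424, so D ≤ 424/70 = 6.06.
Maximum integer Detection rating = 6 (gives RPN 420; D=7 would give 490 > 424).

6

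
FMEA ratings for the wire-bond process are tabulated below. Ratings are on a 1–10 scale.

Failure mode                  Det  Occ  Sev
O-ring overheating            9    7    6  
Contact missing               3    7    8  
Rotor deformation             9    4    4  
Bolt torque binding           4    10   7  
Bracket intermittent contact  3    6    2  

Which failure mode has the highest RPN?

RPN = Severity × Occurrence × Detection:
  O-ring overheating: 6 × 7 × 9 = 378
  Contact missing: 8 × 7 × 3 = 168
  Rotor deformation: 4 × 4 × 9 = 144
  Bolt torque binding: 7 × 10 × 4 = 280
  Bracket intermittent contact: 2 × 6 × 3 = 36
Highest RPN is 378 → O-ring overheating.

O-ring overheating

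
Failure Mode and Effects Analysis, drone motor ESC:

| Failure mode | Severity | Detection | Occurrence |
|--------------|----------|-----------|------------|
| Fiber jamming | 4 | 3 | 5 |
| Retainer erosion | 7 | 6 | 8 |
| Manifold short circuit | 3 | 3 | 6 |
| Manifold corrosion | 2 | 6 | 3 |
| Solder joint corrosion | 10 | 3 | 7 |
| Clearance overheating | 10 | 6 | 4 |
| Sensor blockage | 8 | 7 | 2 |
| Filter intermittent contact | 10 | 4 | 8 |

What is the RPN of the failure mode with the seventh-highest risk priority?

54

RPN = Severity × Occurrence × Detection:
  Fiber jamming: 4 × 5 × 3 = 60
  Retainer erosion: 7 × 8 × 6 = 336
  Manifold short circuit: 3 × 6 × 3 = 54
  Manifold corrosion: 2 × 3 × 6 = 36
  Solder joint corrosion: 10 × 7 × 3 = 210
  Clearance overheating: 10 × 4 × 6 = 240
  Sensor blockage: 8 × 2 × 7 = 112
  Filter intermittent contact: 10 × 8 × 4 = 320
Sorted descending: 336, 320, 240, 210, 112, 60, 54, 36.
The seventh-highest RPN is 54 (Manifold short circuit).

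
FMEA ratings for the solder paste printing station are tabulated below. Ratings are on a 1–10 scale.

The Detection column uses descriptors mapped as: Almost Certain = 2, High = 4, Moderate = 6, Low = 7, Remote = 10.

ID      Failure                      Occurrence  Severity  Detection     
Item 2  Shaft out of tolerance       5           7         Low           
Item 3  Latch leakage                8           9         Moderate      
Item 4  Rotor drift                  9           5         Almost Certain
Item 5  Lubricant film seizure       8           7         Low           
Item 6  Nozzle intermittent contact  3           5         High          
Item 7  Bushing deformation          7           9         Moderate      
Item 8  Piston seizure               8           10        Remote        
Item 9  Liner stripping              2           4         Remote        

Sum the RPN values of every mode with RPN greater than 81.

RPN = Severity × Occurrence × Detection:
  Item 2: 7 × 5 × 7 = 245
  Item 3: 9 × 8 × 6 = 432
  Item 4: 5 × 9 × 2 = 90
  Item 5: 7 × 8 × 7 = 392
  Item 6: 5 × 3 × 4 = 60
  Item 7: 9 × 7 × 6 = 378
  Item 8: 10 × 8 × 10 = 800
  Item 9: 4 × 2 × 10 = 80
RPN > 81: Item 2 (245), Item 3 (432), Item 4 (90), Item 5 (392), Item 7 (378), Item 8 (800).
Sum: 245 + 432 + 90 + 392 + 378 + 800 = 2337.

2337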